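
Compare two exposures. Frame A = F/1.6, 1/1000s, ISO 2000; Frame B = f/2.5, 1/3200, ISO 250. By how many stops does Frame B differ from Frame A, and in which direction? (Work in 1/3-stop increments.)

6 stops darker

Aperture: f/1.6 → f/1.8 → f/2 → f/2.2 → f/2.5 — 1 1/3 stops narrower (darker).
Shutter speed: 1/1000 → 1/1250 → 1/1600 → 1/2000 → 1/2500 → 1/3200 — 1 2/3 stops faster (darker).
ISO: 2000 → 1600 → 1250 → 1000 → 800 → 640 → 500 → 400 → 320 → 250 — 3 stops lower (darker).
Net: −1 1/3 −1 2/3 −3 = −6 stops.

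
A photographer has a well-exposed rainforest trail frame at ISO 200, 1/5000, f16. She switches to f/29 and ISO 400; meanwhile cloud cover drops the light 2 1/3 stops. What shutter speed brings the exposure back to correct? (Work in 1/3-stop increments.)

1/640s

Scene light: 2 1/3 stops darker.
Aperture: f/16 → f/18 → f/20 → f/22 → f/25 → f/29 — 1 2/3 stops stopped down (darker).
ISO: 200 → 250 → 320 → 400 — 1 stop higher (brighter).
Net so far: 3 stops darker. Shutter speed: 1/5000 → 1/4000 → 1/3200 → 1/2500 → 1/2000 → 1/1600 → 1/1250 → 1/1000 → 1/800 → 1/640.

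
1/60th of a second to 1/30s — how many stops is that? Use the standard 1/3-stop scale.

1/60 → 1/50 → 1/40 → 1/30 — count the steps: 3 third-stops = 1 stop.

1 stop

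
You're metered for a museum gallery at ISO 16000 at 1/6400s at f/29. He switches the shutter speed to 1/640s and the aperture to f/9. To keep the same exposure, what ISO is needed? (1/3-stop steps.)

ISO 160

Shutter speed: 1/6400 → 1/5000 → 1/4000 → 1/3200 → 1/2500 → 1/2000 → 1/1600 → 1/1250 → 1/1000 → 1/800 → 1/640 — 3 1/3 stops longer (brighter).
Aperture: f/29 → f/25 → f/22 → f/20 → f/18 → f/16 → f/14 → f/13 → f/11 → f/10 → f/9 — 3 1/3 stops opened up (brighter).
Net change so far: 6 2/3 stops brighter. Offset with the ISO: 16000 → 12800 → 10000 → 8000 → 6400 → 5000 → 4000 → 3200 → 2500 → 2000 → 1600 → 1250 → 1000 → 800 → 640 → 500 → 400 → 320 → 250 → 200 → 160.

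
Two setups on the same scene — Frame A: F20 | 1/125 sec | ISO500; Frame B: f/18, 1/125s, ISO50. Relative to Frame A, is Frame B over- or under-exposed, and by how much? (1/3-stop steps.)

3 stops darker

Aperture: f/20 → f/18 — 1/3 stop wider (brighter).
Shutter speed: unchanged.
ISO: 500 → 400 → 320 → 250 → 200 → 160 → 125 → 100 → 80 → 64 → 50 — 3 1/3 stops dropped (darker).
Net: +1/3 −3 1/3 = −3 stops.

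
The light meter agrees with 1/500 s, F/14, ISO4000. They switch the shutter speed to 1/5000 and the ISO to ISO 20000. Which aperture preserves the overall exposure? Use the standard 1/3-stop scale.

Shutter speed: 1/500 → 1/640 → 1/800 → 1/1000 → 1/1250 → 1/1600 → 1/2000 → 1/2500 → 1/3200 → 1/4000 → 1/5000 — 3 1/3 stops faster (darker).
ISO: 4000 → 5000 → 6400 → 8000 → 10000 → 12800 → 16000 → 20000 — 2 1/3 stops raised (brighter).
Net change so far: 1 stop darker. Offset with the aperture: f/14 → f/13 → f/11 → f/10.

f/10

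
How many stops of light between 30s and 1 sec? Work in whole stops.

30 → 15 → 8 → 4 → 2 → 1 — count the steps: 5 stops.

5 stops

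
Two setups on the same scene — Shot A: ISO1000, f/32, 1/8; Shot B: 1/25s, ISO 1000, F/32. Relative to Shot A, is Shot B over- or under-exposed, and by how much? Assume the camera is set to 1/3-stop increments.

1 2/3 stops darker

Aperture: unchanged.
Shutter speed: 1/8 → 1/10 → 1/13 → 1/15 → 1/20 → 1/25 — 1 2/3 stops shorter (darker).
ISO: unchanged.
Net: −1 2/3 = −1 2/3 stops.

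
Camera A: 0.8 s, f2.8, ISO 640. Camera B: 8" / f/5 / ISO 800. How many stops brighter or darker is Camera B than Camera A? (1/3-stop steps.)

Aperture: f/2.8 → f/3.2 → f/3.5 → f/4 → f/4.5 → f/5 — 1 2/3 stops stopped down (darker).
Shutter speed: 0.8 → 1 → 1.3 → 1.6 → 2 → 2.5 → 3.2 → 4 → 5 → 6 → 8 — 3 1/3 stops slower (brighter).
ISO: 640 → 800 — 1/3 stop raised (brighter).
Net: −1 2/3 +3 1/3 +1/3 = +2 stops.

2 stops brighter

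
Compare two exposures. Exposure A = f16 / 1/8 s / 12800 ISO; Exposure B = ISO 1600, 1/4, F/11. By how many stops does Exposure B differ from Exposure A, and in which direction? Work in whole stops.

1 stop darker

Aperture: f/16 → f/11 — 1 stop opened up (brighter).
Shutter speed: 1/8 → 1/4 — 1 stop longer (brighter).
ISO: 12800 → 6400 → 3200 → 1600 — 3 stops lower (darker).
Net: +1 +1 −3 = −1 stop.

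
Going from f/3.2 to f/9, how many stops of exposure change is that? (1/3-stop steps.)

f/3.2 → f/3.5 → f/4 → f/4.5 → f/5 → f/5.6 → f/6.3 → f/7.1 → f/8 → f/9 — count the steps: 9 third-stops = 3 stops.

3 stops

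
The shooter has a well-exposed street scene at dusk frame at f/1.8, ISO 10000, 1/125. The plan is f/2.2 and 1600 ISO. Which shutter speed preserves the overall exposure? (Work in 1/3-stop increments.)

Aperture: f/1.8 → f/2 → f/2.2 — 2/3 stop smaller aperture (darker).
ISO: 10000 → 8000 → 6400 → 5000 → 4000 → 3200 → 2500 → 2000 → 1600 — 2 2/3 stops dropped (darker).
Net change so far: 3 1/3 stops darker. Offset with the shutter speed: 1/125 → 1/100 → 1/80 → 1/60 → 1/50 → 1/40 → 1/30 → 1/25 → 1/20 → 1/15 → 1/13.

1/13s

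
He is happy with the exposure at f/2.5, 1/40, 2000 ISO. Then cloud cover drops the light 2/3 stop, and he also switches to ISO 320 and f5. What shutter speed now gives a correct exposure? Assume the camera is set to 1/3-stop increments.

Scene light: 2/3 stop darker.
ISO: 2000 → 1600 → 1250 → 1000 → 800 → 640 → 500 → 400 → 320 — 2 2/3 stops dropped (darker).
Aperture: f/2.5 → f/2.8 → f/3.2 → f/3.5 → f/4 → f/4.5 → f/5 — 2 stops stopped down (darker).
Net so far: 5 1/3 stops darker. Shutter speed: 1/40 → 1/30 → 1/25 → 1/20 → 1/15 → 1/13 → 1/10 → 1/8 → 1/6 → 1/5 → 1/4 → 0.3 → 0.4 → 0.5 → 0.6 → 0.8 → 1.

1 s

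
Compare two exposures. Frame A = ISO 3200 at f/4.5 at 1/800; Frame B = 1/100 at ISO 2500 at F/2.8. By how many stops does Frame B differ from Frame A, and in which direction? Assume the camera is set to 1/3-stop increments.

4 stops brighter

Aperture: f/4.5 → f/4 → f/3.5 → f/3.2 → f/2.8 — 1 1/3 stops larger aperture (brighter).
Shutter speed: 1/800 → 1/640 → 1/500 → 1/400 → 1/320 → 1/250 → 1/200 → 1/160 → 1/125 → 1/100 — 3 stops longer (brighter).
ISO: 3200 → 2500 — 1/3 stop dropped (darker).
Net: +1 1/3 +3 −1/3 = +4 stops.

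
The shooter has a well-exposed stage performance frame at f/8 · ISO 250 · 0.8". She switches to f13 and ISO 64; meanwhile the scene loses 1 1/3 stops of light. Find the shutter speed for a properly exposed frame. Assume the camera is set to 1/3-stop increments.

Scene light: 1 1/3 stops darker.
Aperture: f/8 → f/9 → f/10 → f/11 → f/13 — 1 1/3 stops smaller aperture (darker).
ISO: 250 → 200 → 160 → 125 → 100 → 80 → 64 — 2 stops lower (darker).
Net so far: 4 2/3 stops darker. Shutter speed: 0.8 → 1 → 1.3 → 1.6 → 2 → 2.5 → 3.2 → 4 → 5 → 6 → 8 → 10 → 13 → 15 → 20.

20 s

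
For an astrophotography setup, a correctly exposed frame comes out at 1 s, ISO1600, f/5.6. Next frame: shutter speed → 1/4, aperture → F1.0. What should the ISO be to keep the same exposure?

Shutter speed: 1 → 1/2 → 1/4 — 2 stops faster (darker).
Aperture: f/5.6 → f/4 → f/2.8 → f/2 → f/1.4 → f/1.0 — 5 stops wider (brighter).
Net change so far: 3 stops brighter. Offset with the ISO: 1600 → 800 → 400 → 200.

ISO 200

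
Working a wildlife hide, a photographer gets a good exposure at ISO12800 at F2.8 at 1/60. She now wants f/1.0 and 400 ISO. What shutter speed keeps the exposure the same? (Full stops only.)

Aperture: f/2.8 → f/2 → f/1.4 → f/1.0 — 3 stops opened up (brighter).
ISO: 12800 → 6400 → 3200 → 1600 → 800 → 400 — 5 stops lower (darker).
Net change so far: 2 stops darker. Offset with the shutter speed: 1/60 → 1/30 → 1/15.

1/15s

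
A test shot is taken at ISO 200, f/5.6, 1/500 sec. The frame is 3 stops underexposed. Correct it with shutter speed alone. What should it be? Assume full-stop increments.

Underexposed by 3 stops → need 3 stops brighter.
Shutter speed: 1/500 → 1/250 → 1/125 → 1/60.

1/60s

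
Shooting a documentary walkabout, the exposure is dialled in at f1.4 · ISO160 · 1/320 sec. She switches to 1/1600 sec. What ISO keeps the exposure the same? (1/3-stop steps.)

ISO 800

Shutter speed: 1/320 → 1/400 → 1/500 → 1/640 → 1/800 → 1/1000 → 1/1250 → 1/1600 — 2 1/3 stops faster (darker).
Need 2 1/3 stops brighter from the ISO: 160 → 200 → 250 → 320 → 400 → 500 → 640 → 800.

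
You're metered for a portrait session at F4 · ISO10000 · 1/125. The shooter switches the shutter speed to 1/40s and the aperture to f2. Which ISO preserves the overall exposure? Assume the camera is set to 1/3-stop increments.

ISO 800

Shutter speed: 1/125 → 1/100 → 1/80 → 1/60 → 1/50 → 1/40 — 1 2/3 stops longer (brighter).
Aperture: f/4 → f/3.5 → f/3.2 → f/2.8 → f/2.5 → f/2.2 → f/2 — 2 stops opened up (brighter).
Net change so far: 3 2/3 stops brighter. Offset with the ISO: 10000 → 8000 → 6400 → 5000 → 4000 → 3200 → 2500 → 2000 → 1600 → 1250 → 1000 → 800.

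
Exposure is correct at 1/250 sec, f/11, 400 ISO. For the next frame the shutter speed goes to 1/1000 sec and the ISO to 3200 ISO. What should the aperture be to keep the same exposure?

Shutter speed: 1/250 → 1/500 → 1/1000 — 2 stops faster (darker).
ISO: 400 → 800 → 1600 → 3200 — 3 stops higher (brighter).
Net change so far: 1 stop brighter. Offset with the aperture: f/11 → f/16.

f/16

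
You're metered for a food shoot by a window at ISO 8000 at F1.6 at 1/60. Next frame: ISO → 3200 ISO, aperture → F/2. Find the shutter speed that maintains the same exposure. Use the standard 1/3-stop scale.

ISO: 8000 → 6400 → 5000 → 4000 → 3200 — 1 1/3 stops dropped (darker).
Aperture: f/1.6 → f/1.8 → f/2 — 2/3 stop smaller aperture (darker).
Net change so far: 2 stops darker. Offset with the shutter speed: 1/60 → 1/50 → 1/40 → 1/30 → 1/25 → 1/20 → 1/15.

1/15s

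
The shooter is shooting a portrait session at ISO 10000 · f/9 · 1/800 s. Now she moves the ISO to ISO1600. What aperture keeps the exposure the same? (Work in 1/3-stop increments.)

f/3.5

ISO: 10000 → 8000 → 6400 → 5000 → 4000 → 3200 → 2500 → 2000 → 1600 — 2 2/3 stops dropped (darker).
Need 2 2/3 stops brighter from the aperture: f/9 → f/8 → f/7.1 → f/6.3 → f/5.6 → f/5 → f/4.5 → f/4 → f/3.5.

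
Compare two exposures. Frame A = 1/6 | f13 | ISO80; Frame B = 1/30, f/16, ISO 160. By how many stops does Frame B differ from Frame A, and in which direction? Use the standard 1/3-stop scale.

Aperture: f/13 → f/14 → f/16 — 2/3 stop narrower (darker).
Shutter speed: 1/6 → 1/8 → 1/10 → 1/13 → 1/15 → 1/20 → 1/25 → 1/30 — 2 1/3 stops faster (darker).
ISO: 80 → 100 → 125 → 160 — 1 stop raised (brighter).
Net: −2/3 −2 1/3 +1 = −2 stops.

2 stops darker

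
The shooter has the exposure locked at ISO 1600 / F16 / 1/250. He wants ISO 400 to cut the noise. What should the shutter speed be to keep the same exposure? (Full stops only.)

1/60s

ISO: 1600 → 800 → 400 — 2 stops dropped (darker).
Need 2 stops brighter from the shutter speed: 1/250 → 1/125 → 1/60.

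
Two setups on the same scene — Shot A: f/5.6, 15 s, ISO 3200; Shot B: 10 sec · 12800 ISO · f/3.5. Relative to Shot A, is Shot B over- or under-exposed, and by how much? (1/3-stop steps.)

Aperture: f/5.6 → f/5 → f/4.5 → f/4 → f/3.5 — 1 1/3 stops larger aperture (brighter).
Shutter speed: 15 → 13 → 10 — 2/3 stop faster (darker).
ISO: 3200 → 4000 → 5000 → 6400 → 8000 → 10000 → 12800 — 2 stops raised (brighter).
Net: +1 1/3 −2/3 +2 = +2 2/3 stops.

2 2/3 stops brighter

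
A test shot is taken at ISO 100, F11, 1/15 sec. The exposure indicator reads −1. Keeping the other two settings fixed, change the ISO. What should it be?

ISO 200

Underexposed by 1 stop → need 1 stop brighter.
ISO: 100 → 200.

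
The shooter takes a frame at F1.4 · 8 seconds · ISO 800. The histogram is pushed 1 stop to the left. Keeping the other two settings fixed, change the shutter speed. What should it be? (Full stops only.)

15 s

Underexposed by 1 stop → need 1 stop brighter.
Shutter speed: 8 → 15.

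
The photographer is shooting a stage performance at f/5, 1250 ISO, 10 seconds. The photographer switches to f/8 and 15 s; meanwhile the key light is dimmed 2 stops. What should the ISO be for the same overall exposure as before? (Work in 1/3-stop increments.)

Scene light: 2 stops darker.
Aperture: f/5 → f/5.6 → f/6.3 → f/7.1 → f/8 — 1 1/3 stops narrower (darker).
Shutter speed: 10 → 13 → 15 — 2/3 stop longer (brighter).
Net so far: 2 2/3 stops darker. ISO: 1250 → 1600 → 2000 → 2500 → 3200 → 4000 → 5000 → 6400 → 8000.

ISO 8000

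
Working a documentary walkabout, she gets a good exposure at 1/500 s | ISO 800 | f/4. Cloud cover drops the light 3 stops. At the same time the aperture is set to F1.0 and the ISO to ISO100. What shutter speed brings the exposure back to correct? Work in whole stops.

Scene light: 3 stops darker.
Aperture: f/4 → f/2.8 → f/2 → f/1.4 → f/1.0 — 4 stops larger aperture (brighter).
ISO: 800 → 400 → 200 → 100 — 3 stops dropped (darker).
Net so far: 2 stops darker. Shutter speed: 1/500 → 1/250 → 1/125.

1/125s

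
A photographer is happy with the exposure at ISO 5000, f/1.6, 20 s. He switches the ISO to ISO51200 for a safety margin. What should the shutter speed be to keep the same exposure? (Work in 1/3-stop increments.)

2 s

ISO: 5000 → 6400 → 8000 → 10000 → 12800 → 16000 → 20000 → 25600 → 32000 → 40000 → 51200 — 3 1/3 stops raised (brighter).
Need 3 1/3 stops darker from the shutter speed: 20 → 15 → 13 → 10 → 8 → 6 → 5 → 4 → 3.2 → 2.5 → 2.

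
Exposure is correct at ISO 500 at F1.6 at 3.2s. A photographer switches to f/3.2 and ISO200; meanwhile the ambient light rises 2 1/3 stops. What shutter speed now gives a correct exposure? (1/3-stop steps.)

Scene light: 2 1/3 stops brighter.
Aperture: f/1.6 → f/1.8 → f/2 → f/2.2 → f/2.5 → f/2.8 → f/3.2 — 2 stops smaller aperture (darker).
ISO: 500 → 400 → 320 → 250 → 200 — 1 1/3 stops lower (darker).
Net so far: 1 stop darker. Shutter speed: 3.2 → 4 → 5 → 6.

6 s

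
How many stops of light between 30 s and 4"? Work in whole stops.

3 stops

30 → 15 → 8 → 4 — count the steps: 3 stops.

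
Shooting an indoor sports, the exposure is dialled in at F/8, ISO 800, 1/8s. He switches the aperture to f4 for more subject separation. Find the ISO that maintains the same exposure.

Aperture: f/8 → f/5.6 → f/4 — 2 stops wider (brighter).
Need 2 stops darker from the ISO: 800 → 400 → 200.

ISO 200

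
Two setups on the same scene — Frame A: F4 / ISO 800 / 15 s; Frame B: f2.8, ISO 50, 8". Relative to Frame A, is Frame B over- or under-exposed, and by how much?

4 stops darker

Aperture: f/4 → f/2.8 — 1 stop larger aperture (brighter).
Shutter speed: 15 → 8 — 1 stop faster (darker).
ISO: 800 → 400 → 200 → 100 → 50 — 4 stops dropped (darker).
Net: +1 −1 −4 = −4 stops.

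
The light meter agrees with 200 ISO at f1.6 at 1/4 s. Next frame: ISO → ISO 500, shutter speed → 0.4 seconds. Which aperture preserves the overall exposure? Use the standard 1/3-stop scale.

ISO: 200 → 250 → 320 → 400 → 500 — 1 1/3 stops higher (brighter).
Shutter speed: 1/4 → 0.3 → 0.4 — 2/3 stop slower (brighter).
Net change so far: 2 stops brighter. Offset with the aperture: f/1.6 → f/1.8 → f/2 → f/2.2 → f/2.5 → f/2.8 → f/3.2.

f/3.2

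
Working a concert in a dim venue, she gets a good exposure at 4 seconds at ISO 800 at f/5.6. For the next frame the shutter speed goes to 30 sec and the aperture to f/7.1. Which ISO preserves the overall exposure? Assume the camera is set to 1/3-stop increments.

Shutter speed: 4 → 5 → 6 → 8 → 10 → 13 → 15 → 20 → 25 → 30 — 3 stops slower (brighter).
Aperture: f/5.6 → f/6.3 → f/7.1 — 2/3 stop narrower (darker).
Net change so far: 2 1/3 stops brighter. Offset with the ISO: 800 → 640 → 500 → 400 → 320 → 250 → 200 → 160.

ISO 160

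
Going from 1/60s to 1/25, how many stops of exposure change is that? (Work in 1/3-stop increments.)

1/60 → 1/50 → 1/40 → 1/30 → 1/25 — count the steps: 4 third-stops = 1 1/3 stops.

1 1/3 stops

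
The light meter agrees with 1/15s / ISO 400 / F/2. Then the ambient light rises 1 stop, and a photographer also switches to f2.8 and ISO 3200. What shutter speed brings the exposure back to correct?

1/125s

Scene light: 1 stop brighter.
Aperture: f/2 → f/2.8 — 1 stop stopped down (darker).
ISO: 400 → 800 → 1600 → 3200 — 3 stops higher (brighter).
Net so far: 3 stops brighter. Shutter speed: 1/15 → 1/30 → 1/60 → 1/125.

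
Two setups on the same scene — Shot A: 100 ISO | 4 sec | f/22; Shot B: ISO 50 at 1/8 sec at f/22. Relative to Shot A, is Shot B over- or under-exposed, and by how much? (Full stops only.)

Aperture: unchanged.
Shutter speed: 4 → 2 → 1 → 1/2 → 1/4 → 1/8 — 5 stops faster (darker).
ISO: 100 → 50 — 1 stop lower (darker).
Net: −5 −1 = −6 stops.

6 stops darker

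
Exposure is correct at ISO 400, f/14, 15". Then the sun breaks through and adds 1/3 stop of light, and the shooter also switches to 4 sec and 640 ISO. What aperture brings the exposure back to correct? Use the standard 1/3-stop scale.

f/10

Scene light: 1/3 stop brighter.
Shutter speed: 15 → 13 → 10 → 8 → 6 → 5 → 4 — 2 stops faster (darker).
ISO: 400 → 500 → 640 — 2/3 stop higher (brighter).
Net so far: 1 stop darker. Aperture: f/14 → f/13 → f/11 → f/10.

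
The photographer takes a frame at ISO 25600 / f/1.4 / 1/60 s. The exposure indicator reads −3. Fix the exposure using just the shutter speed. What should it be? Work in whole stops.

Underexposed by 3 stops → need 3 stops brighter.
Shutter speed: 1/60 → 1/30 → 1/15 → 1/8.

1/8s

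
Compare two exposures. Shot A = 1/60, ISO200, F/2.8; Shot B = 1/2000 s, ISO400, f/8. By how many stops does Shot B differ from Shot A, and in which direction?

7 stops darker

Aperture: f/2.8 → f/4 → f/5.6 → f/8 — 3 stops narrower (darker).
Shutter speed: 1/60 → 1/125 → 1/250 → 1/500 → 1/1000 → 1/2000 — 5 stops shorter (darker).
ISO: 200 → 400 — 1 stop higher (brighter).
Net: −3 −5 +1 = −7 stops.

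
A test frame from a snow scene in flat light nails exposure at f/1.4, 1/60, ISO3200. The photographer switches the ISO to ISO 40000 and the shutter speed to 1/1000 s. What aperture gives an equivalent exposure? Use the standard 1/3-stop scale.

f/1.2

ISO: 3200 → 4000 → 5000 → 6400 → 8000 → 10000 → 12800 → 16000 → 20000 → 25600 → 32000 → 40000 — 3 2/3 stops higher (brighter).
Shutter speed: 1/60 → 1/80 → 1/100 → 1/125 → 1/160 → 1/200 → 1/250 → 1/320 → 1/400 → 1/500 → 1/640 → 1/800 → 1/1000 — 4 stops faster (darker).
Net change so far: 1/3 stop darker. Offset with the aperture: f/1.4 → f/1.2.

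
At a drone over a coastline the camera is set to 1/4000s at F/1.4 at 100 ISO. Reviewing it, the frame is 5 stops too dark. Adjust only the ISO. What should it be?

Underexposed by 5 stops → need 5 stops brighter.
ISO: 100 → 200 → 400 → 800 → 1600 → 3200.

ISO 3200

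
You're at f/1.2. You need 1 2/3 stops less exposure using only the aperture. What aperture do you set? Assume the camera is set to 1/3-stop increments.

f/2.2

Aperture: f/1.2 → f/1.4 → f/1.6 → f/1.8 → f/2 → f/2.2 — 1 2/3 stops stopped down (darker).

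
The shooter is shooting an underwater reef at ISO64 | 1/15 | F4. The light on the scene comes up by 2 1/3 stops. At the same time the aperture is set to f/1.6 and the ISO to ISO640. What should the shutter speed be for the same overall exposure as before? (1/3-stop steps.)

1/5000s

Scene light: 2 1/3 stops brighter.
Aperture: f/4 → f/3.5 → f/3.2 → f/2.8 → f/2.5 → f/2.2 → f/2 → f/1.8 → f/1.6 — 2 2/3 stops wider (brighter).
ISO: 64 → 80 → 100 → 125 → 160 → 200 → 250 → 320 → 400 → 500 → 640 — 3 1/3 stops raised (brighter).
Net so far: 8 1/3 stops brighter. Shutter speed: 1/15 → 1/20 → 1/25 → 1/30 → 1/40 → 1/50 → 1/60 → 1/80 → 1/100 → 1/125 → 1/160 → 1/200 → 1/250 → 1/320 → 1/400 → 1/500 → 1/640 → 1/800 → 1/1000 → 1/1250 → 1/1600 → 1/2000 → 1/2500 → 1/3200 → 1/4000 → 1/5000.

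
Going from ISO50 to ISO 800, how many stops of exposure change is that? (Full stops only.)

50 → 100 → 200 → 400 → 800 — count the steps: 4 stops.

4 stops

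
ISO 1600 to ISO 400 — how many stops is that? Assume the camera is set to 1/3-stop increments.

2 stops

1600 → 1250 → 1000 → 800 → 640 → 500 → 400 — count the steps: 6 third-stops = 2 stops.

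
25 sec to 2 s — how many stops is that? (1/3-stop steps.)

3 2/3 stops

25 → 20 → 15 → 13 → 10 → 8 → 6 → 5 → 4 → 3.2 → 2.5 → 2 — count the steps: 11 third-stops = 3 2/3 stops.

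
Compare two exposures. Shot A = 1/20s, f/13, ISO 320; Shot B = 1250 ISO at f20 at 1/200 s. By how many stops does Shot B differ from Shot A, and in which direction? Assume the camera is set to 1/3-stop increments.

2 2/3 stops darker

Aperture: f/13 → f/14 → f/16 → f/18 → f/20 — 1 1/3 stops narrower (darker).
Shutter speed: 1/20 → 1/25 → 1/30 → 1/40 → 1/50 → 1/60 → 1/80 → 1/100 → 1/125 → 1/160 → 1/200 — 3 1/3 stops shorter (darker).
ISO: 320 → 400 → 500 → 640 → 800 → 1000 → 1250 — 2 stops higher (brighter).
Net: −1 1/3 −3 1/3 +2 = −2 2/3 stops.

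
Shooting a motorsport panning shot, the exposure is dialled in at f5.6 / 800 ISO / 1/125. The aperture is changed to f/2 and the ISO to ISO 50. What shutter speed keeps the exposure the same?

Aperture: f/5.6 → f/4 → f/2.8 → f/2 — 3 stops larger aperture (brighter).
ISO: 800 → 400 → 200 → 100 → 50 — 4 stops dropped (darker).
Net change so far: 1 stop darker. Offset with the shutter speed: 1/125 → 1/60.

1/60s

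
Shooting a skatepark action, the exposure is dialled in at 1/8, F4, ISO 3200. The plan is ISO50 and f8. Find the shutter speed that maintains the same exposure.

30 s

ISO: 3200 → 1600 → 800 → 400 → 200 → 100 → 50 — 6 stops lower (darker).
Aperture: f/4 → f/5.6 → f/8 — 2 stops smaller aperture (darker).
Net change so far: 8 stops darker. Offset with the shutter speed: 1/8 → 1/4 → 1/2 → 1 → 2 → 4 → 8 → 15 → 30.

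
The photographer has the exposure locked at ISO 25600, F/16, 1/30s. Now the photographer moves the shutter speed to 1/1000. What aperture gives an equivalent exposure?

Shutter speed: 1/30 → 1/60 → 1/125 → 1/250 → 1/500 → 1/1000 — 5 stops shorter (darker).
Need 5 stops brighter from the aperture: f/16 → f/11 → f/8 → f/5.6 → f/4 → f/2.8.

f/2.8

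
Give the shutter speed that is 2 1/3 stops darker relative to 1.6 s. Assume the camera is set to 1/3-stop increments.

0.3 s

Shutter speed: 1.6 → 1.3 → 1 → 0.8 → 0.6 → 0.5 → 0.4 → 0.3 — 2 1/3 stops faster (darker).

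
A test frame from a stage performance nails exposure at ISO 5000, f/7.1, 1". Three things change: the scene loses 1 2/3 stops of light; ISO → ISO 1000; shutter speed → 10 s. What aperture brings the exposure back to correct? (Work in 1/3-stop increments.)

Scene light: 1 2/3 stops darker.
ISO: 5000 → 4000 → 3200 → 2500 → 2000 → 1600 → 1250 → 1000 — 2 1/3 stops dropped (darker).
Shutter speed: 1 → 1.3 → 1.6 → 2 → 2.5 → 3.2 → 4 → 5 → 6 → 8 → 10 — 3 1/3 stops longer (brighter).
Net so far: 2/3 stop darker. Aperture: f/7.1 → f/6.3 → f/5.6.

f/5.6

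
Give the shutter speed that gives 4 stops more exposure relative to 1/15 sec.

1 s

Shutter speed: 1/15 → 1/8 → 1/4 → 1/2 → 1 — 4 stops slower (brighter).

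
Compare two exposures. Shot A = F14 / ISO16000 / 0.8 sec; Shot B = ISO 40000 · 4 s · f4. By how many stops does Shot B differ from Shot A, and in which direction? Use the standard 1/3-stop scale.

7 1/3 stops brighter

Aperture: f/14 → f/13 → f/11 → f/10 → f/9 → f/8 → f/7.1 → f/6.3 → f/5.6 → f/5 → f/4.5 → f/4 — 3 2/3 stops opened up (brighter).
Shutter speed: 0.8 → 1 → 1.3 → 1.6 → 2 → 2.5 → 3.2 → 4 — 2 1/3 stops longer (brighter).
ISO: 16000 → 20000 → 25600 → 32000 → 40000 — 1 1/3 stops raised (brighter).
Net: +3 2/3 +2 1/3 +1 1/3 = +7 1/3 stops.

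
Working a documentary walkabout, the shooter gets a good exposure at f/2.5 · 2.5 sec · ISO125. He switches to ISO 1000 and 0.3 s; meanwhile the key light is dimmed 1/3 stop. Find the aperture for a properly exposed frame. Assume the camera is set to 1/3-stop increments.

f/2.2

Scene light: 1/3 stop darker.
ISO: 125 → 160 → 200 → 250 → 320 → 400 → 500 → 640 → 800 → 1000 — 3 stops raised (brighter).
Shutter speed: 2.5 → 2 → 1.6 → 1.3 → 1 → 0.8 → 0.6 → 0.5 → 0.4 → 0.3 — 3 stops faster (darker).
Net so far: 1/3 stop darker. Aperture: f/2.5 → f/2.2.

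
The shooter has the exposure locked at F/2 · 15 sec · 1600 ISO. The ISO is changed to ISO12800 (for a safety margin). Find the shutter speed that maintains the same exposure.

2 s

ISO: 1600 → 3200 → 6400 → 12800 — 3 stops higher (brighter).
Need 3 stops darker from the shutter speed: 15 → 8 → 4 → 2.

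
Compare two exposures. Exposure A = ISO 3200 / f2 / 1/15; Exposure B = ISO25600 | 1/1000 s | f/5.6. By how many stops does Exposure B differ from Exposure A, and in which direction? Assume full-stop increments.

6 stops darker

Aperture: f/2 → f/2.8 → f/4 → f/5.6 — 3 stops narrower (darker).
Shutter speed: 1/15 → 1/30 → 1/60 → 1/125 → 1/250 → 1/500 → 1/1000 — 6 stops faster (darker).
ISO: 3200 → 6400 → 12800 → 25600 — 3 stops higher (brighter).
Net: −3 −6 +3 = −6 stops.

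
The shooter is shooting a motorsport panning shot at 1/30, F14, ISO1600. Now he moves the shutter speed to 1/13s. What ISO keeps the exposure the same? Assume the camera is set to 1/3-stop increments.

ISO 640

Shutter speed: 1/30 → 1/25 → 1/20 → 1/15 → 1/13 — 1 1/3 stops slower (brighter).
Need 1 1/3 stops darker from the ISO: 1600 → 1250 → 1000 → 800 → 640.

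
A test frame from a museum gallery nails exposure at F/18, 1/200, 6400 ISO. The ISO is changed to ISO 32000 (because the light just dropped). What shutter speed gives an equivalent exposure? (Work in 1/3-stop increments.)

1/1000s

ISO: 6400 → 8000 → 10000 → 12800 → 16000 → 20000 → 25600 → 32000 — 2 1/3 stops higher (brighter).
Need 2 1/3 stops darker from the shutter speed: 1/200 → 1/250 → 1/320 → 1/400 → 1/500 → 1/640 → 1/800 → 1/1000.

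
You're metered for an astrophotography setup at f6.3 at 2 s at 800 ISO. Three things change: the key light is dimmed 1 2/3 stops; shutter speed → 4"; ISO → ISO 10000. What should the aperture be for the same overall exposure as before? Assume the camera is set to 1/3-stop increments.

Scene light: 1 2/3 stops darker.
Shutter speed: 2 → 2.5 → 3.2 → 4 — 1 stop slower (brighter).
ISO: 800 → 1000 → 1250 → 1600 → 2000 → 2500 → 3200 → 4000 → 5000 → 6400 → 8000 → 10000 — 3 2/3 stops higher (brighter).
Net so far: 3 stops brighter. Aperture: f/6.3 → f/7.1 → f/8 → f/9 → f/10 → f/11 → f/13 → f/14 → f/16 → f/18.

f/18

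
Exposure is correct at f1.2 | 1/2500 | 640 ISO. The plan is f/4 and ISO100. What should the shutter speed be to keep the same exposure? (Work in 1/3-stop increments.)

Aperture: f/1.2 → f/1.4 → f/1.6 → f/1.8 → f/2 → f/2.2 → f/2.5 → f/2.8 → f/3.2 → f/3.5 → f/4 — 3 1/3 stops narrower (darker).
ISO: 640 → 500 → 400 → 320 → 250 → 200 → 160 → 125 → 100 — 2 2/3 stops lower (darker).
Net change so far: 6 stops darker. Offset with the shutter speed: 1/2500 → 1/2000 → 1/1600 → 1/1250 → 1/1000 → 1/800 → 1/640 → 1/500 → 1/400 → 1/320 → 1/250 → 1/200 → 1/160 → 1/125 → 1/100 → 1/80 → 1/60 → 1/50 → 1/40.

1/40s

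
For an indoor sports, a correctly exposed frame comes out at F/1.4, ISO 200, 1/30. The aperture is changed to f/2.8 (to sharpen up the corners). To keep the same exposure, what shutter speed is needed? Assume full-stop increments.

Aperture: f/1.4 → f/2 → f/2.8 — 2 stops smaller aperture (darker).
Need 2 stops brighter from the shutter speed: 1/30 → 1/15 → 1/8.

1/8s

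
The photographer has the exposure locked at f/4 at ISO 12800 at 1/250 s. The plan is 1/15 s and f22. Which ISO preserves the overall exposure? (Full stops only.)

ISO 25600

Shutter speed: 1/250 → 1/125 → 1/60 → 1/30 → 1/15 — 4 stops slower (brighter).
Aperture: f/4 → f/5.6 → f/8 → f/11 → f/16 → f/22 — 5 stops stopped down (darker).
Net change so far: 1 stop darker. Offset with the ISO: 12800 → 25600.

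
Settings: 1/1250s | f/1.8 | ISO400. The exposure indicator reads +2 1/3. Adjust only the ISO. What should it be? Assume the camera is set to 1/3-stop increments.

Overexposed by 2 1/3 stops → need 2 1/3 stops darker.
ISO: 400 → 320 → 250 → 200 → 160 → 125 → 100 → 80.

ISO 80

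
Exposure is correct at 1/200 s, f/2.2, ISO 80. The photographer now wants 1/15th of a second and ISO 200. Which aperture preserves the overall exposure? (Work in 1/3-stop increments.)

f/13

Shutter speed: 1/200 → 1/160 → 1/125 → 1/100 → 1/80 → 1/60 → 1/50 → 1/40 → 1/30 → 1/25 → 1/20 → 1/15 — 3 2/3 stops slower (brighter).
ISO: 80 → 100 → 125 → 160 → 200 — 1 1/3 stops raised (brighter).
Net change so far: 5 stops brighter. Offset with the aperture: f/2.2 → f/2.5 → f/2.8 → f/3.2 → f/3.5 → f/4 → f/4.5 → f/5 → f/5.6 → f/6.3 → f/7.1 → f/8 → f/9 → f/10 → f/11 → f/13.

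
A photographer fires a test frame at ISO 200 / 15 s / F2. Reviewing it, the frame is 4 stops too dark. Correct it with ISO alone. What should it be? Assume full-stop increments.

Underexposed by 4 stops → need 4 stops brighter.
ISO: 200 → 400 → 800 → 1600 → 3200.

ISO 3200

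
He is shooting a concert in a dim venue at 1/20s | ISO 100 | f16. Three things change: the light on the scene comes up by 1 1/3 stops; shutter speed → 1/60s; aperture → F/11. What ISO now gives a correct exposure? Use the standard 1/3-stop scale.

ISO 64

Scene light: 1 1/3 stops brighter.
Shutter speed: 1/20 → 1/25 → 1/30 → 1/40 → 1/50 → 1/60 — 1 2/3 stops faster (darker).
Aperture: f/16 → f/14 → f/13 → f/11 — 1 stop wider (brighter).
Net so far: 2/3 stop brighter. ISO: 100 → 80 → 64.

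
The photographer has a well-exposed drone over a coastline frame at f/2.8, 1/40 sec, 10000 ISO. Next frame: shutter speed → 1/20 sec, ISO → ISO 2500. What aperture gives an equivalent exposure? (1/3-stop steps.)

f/2

Shutter speed: 1/40 → 1/30 → 1/25 → 1/20 — 1 stop slower (brighter).
ISO: 10000 → 8000 → 6400 → 5000 → 4000 → 3200 → 2500 — 2 stops lower (darker).
Net change so far: 1 stop darker. Offset with the aperture: f/2.8 → f/2.5 → f/2.2 → f/2.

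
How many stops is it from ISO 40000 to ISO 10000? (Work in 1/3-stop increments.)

2 stops

40000 → 32000 → 25600 → 20000 → 16000 → 12800 → 10000 — count the steps: 6 third-stops = 2 stops.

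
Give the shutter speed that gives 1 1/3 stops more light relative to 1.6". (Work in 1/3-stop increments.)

Shutter speed: 1.6 → 2 → 2.5 → 3.2 → 4 — 1 1/3 stops slower (brighter).

4 s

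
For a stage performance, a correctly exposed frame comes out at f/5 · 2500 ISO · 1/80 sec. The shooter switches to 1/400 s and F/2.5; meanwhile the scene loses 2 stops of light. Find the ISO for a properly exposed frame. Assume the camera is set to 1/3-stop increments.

ISO 12800

Scene light: 2 stops darker.
Shutter speed: 1/80 → 1/100 → 1/125 → 1/160 → 1/200 → 1/250 → 1/320 → 1/400 — 2 1/3 stops faster (darker).
Aperture: f/5 → f/4.5 → f/4 → f/3.5 → f/3.2 → f/2.8 → f/2.5 — 2 stops opened up (brighter).
Net so far: 2 1/3 stops darker. ISO: 2500 → 3200 → 4000 → 5000 → 6400 → 8000 → 10000 → 12800.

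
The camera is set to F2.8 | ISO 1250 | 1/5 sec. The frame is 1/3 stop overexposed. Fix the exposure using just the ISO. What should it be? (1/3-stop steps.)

ISO 1000

Overexposed by 1/3 stop → need 1/3 stop darker.
ISO: 1250 → 1000.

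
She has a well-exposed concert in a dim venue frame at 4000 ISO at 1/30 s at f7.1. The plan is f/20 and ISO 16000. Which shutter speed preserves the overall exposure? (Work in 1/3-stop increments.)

Aperture: f/7.1 → f/8 → f/9 → f/10 → f/11 → f/13 → f/14 → f/16 → f/18 → f/20 — 3 stops narrower (darker).
ISO: 4000 → 5000 → 6400 → 8000 → 10000 → 12800 → 16000 — 2 stops higher (brighter).
Net change so far: 1 stop darker. Offset with the shutter speed: 1/30 → 1/25 → 1/20 → 1/15.

1/15s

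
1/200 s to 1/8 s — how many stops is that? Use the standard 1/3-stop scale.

1/200 → 1/160 → 1/125 → 1/100 → 1/80 → 1/60 → 1/50 → 1/40 → 1/30 → 1/25 → 1/20 → 1/15 → 1/13 → 1/10 → 1/8 — count the steps: 14 third-stops = 4 2/3 stops.

4 2/3 stops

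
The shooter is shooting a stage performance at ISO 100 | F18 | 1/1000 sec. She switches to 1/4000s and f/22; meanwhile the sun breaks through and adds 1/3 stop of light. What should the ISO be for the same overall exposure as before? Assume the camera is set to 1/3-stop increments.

Scene light: 1/3 stop brighter.
Shutter speed: 1/1000 → 1/1250 → 1/1600 → 1/2000 → 1/2500 → 1/3200 → 1/4000 — 2 stops shorter (darker).
Aperture: f/18 → f/20 → f/22 — 2/3 stop smaller aperture (darker).
Net so far: 2 1/3 stops darker. ISO: 100 → 125 → 160 → 200 → 250 → 320 → 400 → 500.

ISO 500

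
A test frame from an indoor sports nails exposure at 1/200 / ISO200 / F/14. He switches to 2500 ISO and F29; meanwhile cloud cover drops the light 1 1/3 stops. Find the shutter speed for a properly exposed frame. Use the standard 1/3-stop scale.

Scene light: 1 1/3 stops darker.
ISO: 200 → 250 → 320 → 400 → 500 → 640 → 800 → 1000 → 1250 → 1600 → 2000 → 2500 — 3 2/3 stops raised (brighter).
Aperture: f/14 → f/16 → f/18 → f/20 → f/22 → f/25 → f/29 — 2 stops stopped down (darker).
Net so far: 1/3 stop brighter. Shutter speed: 1/200 → 1/250.

1/250s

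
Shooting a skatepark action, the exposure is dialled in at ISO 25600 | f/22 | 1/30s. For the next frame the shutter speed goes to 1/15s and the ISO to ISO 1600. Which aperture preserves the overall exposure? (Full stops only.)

f/8

Shutter speed: 1/30 → 1/15 — 1 stop slower (brighter).
ISO: 25600 → 12800 → 6400 → 3200 → 1600 — 4 stops lower (darker).
Net change so far: 3 stops darker. Offset with the aperture: f/22 → f/16 → f/11 → f/8.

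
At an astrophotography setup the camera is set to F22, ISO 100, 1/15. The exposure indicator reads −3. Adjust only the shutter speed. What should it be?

1/2s

Underexposed by 3 stops → need 3 stops brighter.
Shutter speed: 1/15 → 1/8 → 1/4 → 1/2.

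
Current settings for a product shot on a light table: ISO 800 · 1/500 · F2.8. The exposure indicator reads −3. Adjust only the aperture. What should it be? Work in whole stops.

f/1.0

Underexposed by 3 stops → need 3 stops brighter.
Aperture: f/2.8 → f/2 → f/1.4 → f/1.0.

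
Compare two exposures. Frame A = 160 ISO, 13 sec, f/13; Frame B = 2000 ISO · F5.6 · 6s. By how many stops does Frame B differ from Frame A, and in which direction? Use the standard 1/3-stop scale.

5 stops brighter

Aperture: f/13 → f/11 → f/10 → f/9 → f/8 → f/7.1 → f/6.3 → f/5.6 — 2 1/3 stops wider (brighter).
Shutter speed: 13 → 10 → 8 → 6 — 1 stop shorter (darker).
ISO: 160 → 200 → 250 → 320 → 400 → 500 → 640 → 800 → 1000 → 1250 → 1600 → 2000 — 3 2/3 stops higher (brighter).
Net: +2 1/3 −1 +3 2/3 = +5 stops.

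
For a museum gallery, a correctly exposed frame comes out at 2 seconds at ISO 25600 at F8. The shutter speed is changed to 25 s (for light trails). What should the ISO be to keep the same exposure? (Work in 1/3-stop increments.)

ISO 2000

Shutter speed: 2 → 2.5 → 3.2 → 4 → 5 → 6 → 8 → 10 → 13 → 15 → 20 → 25 — 3 2/3 stops slower (brighter).
Need 3 2/3 stops darker from the ISO: 25600 → 20000 → 16000 → 12800 → 10000 → 8000 → 6400 → 5000 → 4000 → 3200 → 2500 → 2000.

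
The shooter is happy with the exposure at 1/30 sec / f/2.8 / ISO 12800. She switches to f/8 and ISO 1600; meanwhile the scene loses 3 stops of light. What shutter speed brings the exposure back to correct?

Scene light: 3 stops darker.
Aperture: f/2.8 → f/4 → f/5.6 → f/8 — 3 stops smaller aperture (darker).
ISO: 12800 → 6400 → 3200 → 1600 — 3 stops lower (darker).
Net so far: 9 stops darker. Shutter speed: 1/30 → 1/15 → 1/8 → 1/4 → 1/2 → 1 → 2 → 4 → 8 → 15.

15 s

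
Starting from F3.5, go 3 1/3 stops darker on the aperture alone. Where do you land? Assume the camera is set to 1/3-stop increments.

Aperture: f/3.5 → f/4 → f/4.5 → f/5 → f/5.6 → f/6.3 → f/7.1 → f/8 → f/9 → f/10 → f/11 — 3 1/3 stops smaller aperture (darker).

f/11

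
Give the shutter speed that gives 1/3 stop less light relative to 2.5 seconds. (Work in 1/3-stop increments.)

Shutter speed: 2.5 → 2 — 1/3 stop shorter (darker).

2 s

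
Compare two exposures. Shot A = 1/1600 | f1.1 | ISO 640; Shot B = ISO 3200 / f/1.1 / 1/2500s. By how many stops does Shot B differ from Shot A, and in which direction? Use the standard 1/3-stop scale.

Aperture: unchanged.
Shutter speed: 1/1600 → 1/2000 → 1/2500 — 2/3 stop faster (darker).
ISO: 640 → 800 → 1000 → 1250 → 1600 → 2000 → 2500 → 3200 — 2 1/3 stops raised (brighter).
Net: −2/3 +2 1/3 = +1 2/3 stops.

1 2/3 stops brighter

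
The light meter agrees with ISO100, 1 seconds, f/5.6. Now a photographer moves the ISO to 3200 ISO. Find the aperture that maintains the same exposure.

ISO: 100 → 200 → 400 → 800 → 1600 → 3200 — 5 stops raised (brighter).
Need 5 stops darker from the aperture: f/5.6 → f/8 → f/11 → f/16 → f/22 → f/32.

f/32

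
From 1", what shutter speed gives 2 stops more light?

Shutter speed: 1 → 2 → 4 — 2 stops longer (brighter).

4 s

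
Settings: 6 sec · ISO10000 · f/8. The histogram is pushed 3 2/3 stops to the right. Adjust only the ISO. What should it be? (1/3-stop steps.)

Overexposed by 3 2/3 stops → need 3 2/3 stops darker.
ISO: 10000 → 8000 → 6400 → 5000 → 4000 → 3200 → 2500 → 2000 → 1600 → 1250 → 1000 → 800.

ISO 800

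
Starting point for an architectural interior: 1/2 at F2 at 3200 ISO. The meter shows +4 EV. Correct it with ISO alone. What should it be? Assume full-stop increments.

ISO 200

Overexposed by 4 stops → need 4 stops darker.
ISO: 3200 → 1600 → 800 → 400 → 200.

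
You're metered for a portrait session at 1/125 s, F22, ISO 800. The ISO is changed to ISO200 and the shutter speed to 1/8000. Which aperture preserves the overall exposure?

ISO: 800 → 400 → 200 — 2 stops lower (darker).
Shutter speed: 1/125 → 1/250 → 1/500 → 1/1000 → 1/2000 → 1/4000 → 1/8000 — 6 stops shorter (darker).
Net change so far: 8 stops darker. Offset with the aperture: f/22 → f/16 → f/11 → f/8 → f/5.6 → f/4 → f/2.8 → f/2 → f/1.4.

f/1.4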